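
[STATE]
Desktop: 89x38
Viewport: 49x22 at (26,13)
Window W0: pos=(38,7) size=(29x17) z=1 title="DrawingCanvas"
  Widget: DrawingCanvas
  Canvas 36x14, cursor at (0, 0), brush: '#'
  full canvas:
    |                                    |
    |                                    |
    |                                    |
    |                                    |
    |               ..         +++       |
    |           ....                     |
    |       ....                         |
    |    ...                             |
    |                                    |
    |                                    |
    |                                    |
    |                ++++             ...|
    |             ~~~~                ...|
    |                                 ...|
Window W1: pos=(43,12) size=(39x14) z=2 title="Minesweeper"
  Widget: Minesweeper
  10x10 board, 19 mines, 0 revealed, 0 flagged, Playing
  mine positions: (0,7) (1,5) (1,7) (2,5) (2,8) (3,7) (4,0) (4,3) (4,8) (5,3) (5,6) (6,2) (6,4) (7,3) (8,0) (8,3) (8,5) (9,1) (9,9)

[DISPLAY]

            ┃    ┃ Minesweeper                   
            ┃    ┠───────────────────────────────
            ┃    ┃■■■■■■■■■■                     
            ┃    ┃■■■■■■■■■■                     
            ┃    ┃■■■■■■■■■■                     
            ┃    ┃■■■■■■■■■■                     
            ┃    ┃■■■■■■■■■■                     
            ┃    ┃■■■■■■■■■■                     
            ┃    ┃■■■■■■■■■■                     
            ┃    ┃■■■■■■■■■■                     
            ┗━━━━┃■■■■■■■■■■                     
                 ┃■■■■■■■■■■                     
                 ┗━━━━━━━━━━━━━━━━━━━━━━━━━━━━━━━
                                                 
                                                 
                                                 
                                                 
                                                 
                                                 
                                                 
                                                 
                                                 


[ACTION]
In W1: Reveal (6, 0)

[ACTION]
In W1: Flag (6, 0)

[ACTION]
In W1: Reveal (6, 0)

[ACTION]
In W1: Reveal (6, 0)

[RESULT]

            ┃    ┃ Minesweeper                   
            ┃    ┠───────────────────────────────
            ┃    ┃■■■■■■■■■■                     
            ┃    ┃■■■■■■■■■■                     
            ┃    ┃■■■■■■■■■■                     
            ┃    ┃■■■■■■■■■■                     
            ┃    ┃■■■■■■■■■■                     
            ┃    ┃12■■■■■■■■                     
            ┃    ┃ 1■■■■■■■■                     
            ┃    ┃12■■■■■■■■                     
            ┗━━━━┃■■■■■■■■■■                     
                 ┃■■■■■■■■■■                     
                 ┗━━━━━━━━━━━━━━━━━━━━━━━━━━━━━━━
                                                 
                                                 
                                                 
                                                 
                                                 
                                                 
                                                 
                                                 
                                                 


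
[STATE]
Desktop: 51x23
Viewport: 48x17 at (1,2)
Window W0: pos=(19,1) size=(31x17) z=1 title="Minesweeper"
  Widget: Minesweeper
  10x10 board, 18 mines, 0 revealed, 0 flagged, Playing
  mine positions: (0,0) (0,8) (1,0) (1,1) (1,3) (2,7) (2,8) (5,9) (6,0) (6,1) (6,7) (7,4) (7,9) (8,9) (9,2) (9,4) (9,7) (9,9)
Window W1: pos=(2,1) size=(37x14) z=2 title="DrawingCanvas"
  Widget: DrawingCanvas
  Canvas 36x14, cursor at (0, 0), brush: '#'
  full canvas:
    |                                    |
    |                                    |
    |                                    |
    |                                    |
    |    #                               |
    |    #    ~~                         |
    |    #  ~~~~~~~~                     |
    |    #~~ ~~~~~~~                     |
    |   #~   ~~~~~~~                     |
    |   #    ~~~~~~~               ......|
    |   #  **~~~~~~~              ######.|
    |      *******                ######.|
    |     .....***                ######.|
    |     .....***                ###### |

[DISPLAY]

 ┃ DrawingCanvas                     ┃          
 ┠───────────────────────────────────┨──────────
 ┃+                                  ┃          
 ┃                                   ┃          
 ┃                                   ┃          
 ┃                                   ┃          
 ┃    #                              ┃          
 ┃    #    ~~                        ┃          
 ┃    #  ~~~~~~~~                    ┃          
 ┃    #~~ ~~~~~~~                    ┃          
 ┃   #~   ~~~~~~~                    ┃          
 ┃   #    ~~~~~~~               .....┃          
 ┗━━━━━━━━━━━━━━━━━━━━━━━━━━━━━━━━━━━┛          
                  ┃                             
                  ┃                             
                  ┗━━━━━━━━━━━━━━━━━━━━━━━━━━━━━
                                                


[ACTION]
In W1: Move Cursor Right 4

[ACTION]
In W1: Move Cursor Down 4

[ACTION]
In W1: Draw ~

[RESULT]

 ┃ DrawingCanvas                     ┃          
 ┠───────────────────────────────────┨──────────
 ┃                                   ┃          
 ┃                                   ┃          
 ┃                                   ┃          
 ┃                                   ┃          
 ┃    ~                              ┃          
 ┃    #    ~~                        ┃          
 ┃    #  ~~~~~~~~                    ┃          
 ┃    #~~ ~~~~~~~                    ┃          
 ┃   #~   ~~~~~~~                    ┃          
 ┃   #    ~~~~~~~               .....┃          
 ┗━━━━━━━━━━━━━━━━━━━━━━━━━━━━━━━━━━━┛          
                  ┃                             
                  ┃                             
                  ┗━━━━━━━━━━━━━━━━━━━━━━━━━━━━━
                                                


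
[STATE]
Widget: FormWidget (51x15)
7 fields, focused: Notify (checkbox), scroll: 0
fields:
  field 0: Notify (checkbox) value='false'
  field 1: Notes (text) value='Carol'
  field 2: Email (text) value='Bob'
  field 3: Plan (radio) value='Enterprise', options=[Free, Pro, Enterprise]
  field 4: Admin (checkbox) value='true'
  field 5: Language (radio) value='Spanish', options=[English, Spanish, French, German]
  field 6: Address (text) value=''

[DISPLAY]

> Notify:     [ ]                                  
  Notes:      [Carol                              ]
  Email:      [Bob                                ]
  Plan:       ( ) Free  ( ) Pro  (●) Enterprise    
  Admin:      [x]                                  
  Language:   ( ) English  (●) Spanish  ( ) French 
  Address:    [                                   ]
                                                   
                                                   
                                                   
                                                   
                                                   
                                                   
                                                   
                                                   


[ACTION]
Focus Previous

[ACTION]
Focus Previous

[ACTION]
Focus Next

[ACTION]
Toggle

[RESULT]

  Notify:     [ ]                                  
  Notes:      [Carol                              ]
  Email:      [Bob                                ]
  Plan:       ( ) Free  ( ) Pro  (●) Enterprise    
  Admin:      [x]                                  
  Language:   ( ) English  (●) Spanish  ( ) French 
> Address:    [                                   ]
                                                   
                                                   
                                                   
                                                   
                                                   
                                                   
                                                   
                                                   


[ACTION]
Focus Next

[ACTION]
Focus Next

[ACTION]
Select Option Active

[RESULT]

  Notify:     [ ]                                  
> Notes:      [Carol                              ]
  Email:      [Bob                                ]
  Plan:       ( ) Free  ( ) Pro  (●) Enterprise    
  Admin:      [x]                                  
  Language:   ( ) English  (●) Spanish  ( ) French 
  Address:    [                                   ]
                                                   
                                                   
                                                   
                                                   
                                                   
                                                   
                                                   
                                                   


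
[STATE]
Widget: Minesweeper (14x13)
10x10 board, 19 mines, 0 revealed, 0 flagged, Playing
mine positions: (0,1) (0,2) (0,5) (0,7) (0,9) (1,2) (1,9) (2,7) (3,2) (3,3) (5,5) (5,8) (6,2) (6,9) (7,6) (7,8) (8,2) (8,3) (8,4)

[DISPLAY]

■■■■■■■■■■    
■■■■■■■■■■    
■■■■■■■■■■    
■■■■■■■■■■    
■■■■■■■■■■    
■■■■■■■■■■    
■■■■■■■■■■    
■■■■■■■■■■    
■■■■■■■■■■    
■■■■■■■■■■    
              
              
              


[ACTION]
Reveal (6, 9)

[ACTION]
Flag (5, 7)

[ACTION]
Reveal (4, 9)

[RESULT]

■✹✹■■✹■✹■✹    
■■✹■■■■■■✹    
■■■■■■■✹■■    
■■✹✹■■■■■■    
■■■■■■■■■■    
■■■■■✹■■✹■    
■■✹■■■■■■✹    
■■■■■■✹■✹■    
■■✹✹✹■■■■■    
■■■■■■■■■■    
              
              
              


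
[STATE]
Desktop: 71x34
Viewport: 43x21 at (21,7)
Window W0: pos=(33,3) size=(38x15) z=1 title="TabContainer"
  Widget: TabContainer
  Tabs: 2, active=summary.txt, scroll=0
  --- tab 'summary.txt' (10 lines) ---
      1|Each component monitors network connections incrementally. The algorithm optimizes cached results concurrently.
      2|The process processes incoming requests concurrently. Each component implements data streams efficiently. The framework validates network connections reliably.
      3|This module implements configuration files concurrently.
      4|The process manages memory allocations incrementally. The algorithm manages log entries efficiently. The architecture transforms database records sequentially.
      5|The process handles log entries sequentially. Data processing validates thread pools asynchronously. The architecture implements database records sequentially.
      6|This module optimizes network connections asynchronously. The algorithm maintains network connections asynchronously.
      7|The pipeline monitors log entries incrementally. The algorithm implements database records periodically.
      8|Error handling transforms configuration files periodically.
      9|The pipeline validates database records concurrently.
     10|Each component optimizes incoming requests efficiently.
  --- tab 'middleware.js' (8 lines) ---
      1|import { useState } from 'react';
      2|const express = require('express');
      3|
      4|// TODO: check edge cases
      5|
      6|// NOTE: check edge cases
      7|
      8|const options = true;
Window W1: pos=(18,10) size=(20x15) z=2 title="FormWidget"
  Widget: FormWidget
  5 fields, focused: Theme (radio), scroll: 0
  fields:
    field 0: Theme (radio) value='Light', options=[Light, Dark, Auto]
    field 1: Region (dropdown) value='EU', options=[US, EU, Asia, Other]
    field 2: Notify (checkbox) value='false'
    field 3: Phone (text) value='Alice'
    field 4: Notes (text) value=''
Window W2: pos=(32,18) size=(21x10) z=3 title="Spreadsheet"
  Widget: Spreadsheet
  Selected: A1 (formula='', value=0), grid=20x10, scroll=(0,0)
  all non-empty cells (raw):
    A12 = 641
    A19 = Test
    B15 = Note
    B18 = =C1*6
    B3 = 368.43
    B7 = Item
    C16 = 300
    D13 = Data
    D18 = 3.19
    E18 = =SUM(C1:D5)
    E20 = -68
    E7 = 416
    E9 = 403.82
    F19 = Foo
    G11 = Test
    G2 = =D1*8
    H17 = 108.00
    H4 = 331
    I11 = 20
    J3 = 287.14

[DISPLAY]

            ┃──────────────────────────────
            ┃Each component monitors networ
            ┃The process processes incoming
━━━━━━━━━━━━━━━━┓ module implements configu
ormWidget       ┃process manages memory all
────────────────┨process handles log entrie
Theme:      (●) ┃ module optimizes network 
Region:     [E▼]┃pipeline monitors log entr
Notify:     [ ] ┃r handling transforms conf
Phone:      [Al]┃pipeline validates databas
Notes:      [  ]┃━━━━━━━━━━━━━━━━━━━━━━━━━━
           ┏━━━━━━━━━━━━━━━━━━━┓           
           ┃ Spreadsheet       ┃           
           ┠───────────────────┨           
           ┃A1:                ┃           
           ┃       A       B   ┃           
           ┃-------------------┃           
━━━━━━━━━━━┃  1      [0]       ┃           
           ┃  2        0       ┃           
           ┃  3        0  368.4┃           
           ┗━━━━━━━━━━━━━━━━━━━┛           


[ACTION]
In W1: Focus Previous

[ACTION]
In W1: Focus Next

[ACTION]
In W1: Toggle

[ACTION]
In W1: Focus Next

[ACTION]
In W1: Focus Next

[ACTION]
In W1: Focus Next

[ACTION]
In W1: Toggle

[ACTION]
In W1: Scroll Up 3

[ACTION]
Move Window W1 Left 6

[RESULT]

            ┃──────────────────────────────
            ┃Each component monitors networ
            ┃The process processes incoming
━━━━━━━━━━┓ ┃This module implements configu
get       ┃ ┃The process manages memory all
──────────┨ ┃The process handles log entrie
      (●) ┃ ┃This module optimizes network 
:     [E▼]┃ ┃The pipeline monitors log entr
:     [ ] ┃ ┃Error handling transforms conf
      [Al]┃ ┃The pipeline validates databas
      [  ]┃ ┗━━━━━━━━━━━━━━━━━━━━━━━━━━━━━━
          ┃┏━━━━━━━━━━━━━━━━━━━┓           
          ┃┃ Spreadsheet       ┃           
          ┃┠───────────────────┨           
          ┃┃A1:                ┃           
          ┃┃       A       B   ┃           
          ┃┃-------------------┃           
━━━━━━━━━━┛┃  1      [0]       ┃           
           ┃  2        0       ┃           
           ┃  3        0  368.4┃           
           ┗━━━━━━━━━━━━━━━━━━━┛           


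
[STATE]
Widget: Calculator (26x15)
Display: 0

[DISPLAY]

                         0
┌───┬───┬───┬───┐         
│ 7 │ 8 │ 9 │ ÷ │         
├───┼───┼───┼───┤         
│ 4 │ 5 │ 6 │ × │         
├───┼───┼───┼───┤         
│ 1 │ 2 │ 3 │ - │         
├───┼───┼───┼───┤         
│ 0 │ . │ = │ + │         
├───┼───┼───┼───┤         
│ C │ MC│ MR│ M+│         
└───┴───┴───┴───┘         
                          
                          
                          


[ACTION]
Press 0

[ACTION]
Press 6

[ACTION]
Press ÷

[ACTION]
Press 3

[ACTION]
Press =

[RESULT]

                         2
┌───┬───┬───┬───┐         
│ 7 │ 8 │ 9 │ ÷ │         
├───┼───┼───┼───┤         
│ 4 │ 5 │ 6 │ × │         
├───┼───┼───┼───┤         
│ 1 │ 2 │ 3 │ - │         
├───┼───┼───┼───┤         
│ 0 │ . │ = │ + │         
├───┼───┼───┼───┤         
│ C │ MC│ MR│ M+│         
└───┴───┴───┴───┘         
                          
                          
                          


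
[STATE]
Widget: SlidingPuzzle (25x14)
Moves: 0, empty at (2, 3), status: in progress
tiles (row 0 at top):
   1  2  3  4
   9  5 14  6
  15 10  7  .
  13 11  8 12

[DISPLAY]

┌────┬────┬────┬────┐    
│  1 │  2 │  3 │  4 │    
├────┼────┼────┼────┤    
│  9 │  5 │ 14 │  6 │    
├────┼────┼────┼────┤    
│ 15 │ 10 │  7 │    │    
├────┼────┼────┼────┤    
│ 13 │ 11 │  8 │ 12 │    
└────┴────┴────┴────┘    
Moves: 0                 
                         
                         
                         
                         


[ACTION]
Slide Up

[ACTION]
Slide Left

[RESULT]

┌────┬────┬────┬────┐    
│  1 │  2 │  3 │  4 │    
├────┼────┼────┼────┤    
│  9 │  5 │ 14 │  6 │    
├────┼────┼────┼────┤    
│ 15 │ 10 │  7 │ 12 │    
├────┼────┼────┼────┤    
│ 13 │ 11 │  8 │    │    
└────┴────┴────┴────┘    
Moves: 1                 
                         
                         
                         
                         


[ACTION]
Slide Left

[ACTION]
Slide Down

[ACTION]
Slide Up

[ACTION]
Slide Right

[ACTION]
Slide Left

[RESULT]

┌────┬────┬────┬────┐    
│  1 │  2 │  3 │  4 │    
├────┼────┼────┼────┤    
│  9 │  5 │ 14 │  6 │    
├────┼────┼────┼────┤    
│ 15 │ 10 │  7 │ 12 │    
├────┼────┼────┼────┤    
│ 13 │ 11 │  8 │    │    
└────┴────┴────┴────┘    
Moves: 5                 
                         
                         
                         
                         


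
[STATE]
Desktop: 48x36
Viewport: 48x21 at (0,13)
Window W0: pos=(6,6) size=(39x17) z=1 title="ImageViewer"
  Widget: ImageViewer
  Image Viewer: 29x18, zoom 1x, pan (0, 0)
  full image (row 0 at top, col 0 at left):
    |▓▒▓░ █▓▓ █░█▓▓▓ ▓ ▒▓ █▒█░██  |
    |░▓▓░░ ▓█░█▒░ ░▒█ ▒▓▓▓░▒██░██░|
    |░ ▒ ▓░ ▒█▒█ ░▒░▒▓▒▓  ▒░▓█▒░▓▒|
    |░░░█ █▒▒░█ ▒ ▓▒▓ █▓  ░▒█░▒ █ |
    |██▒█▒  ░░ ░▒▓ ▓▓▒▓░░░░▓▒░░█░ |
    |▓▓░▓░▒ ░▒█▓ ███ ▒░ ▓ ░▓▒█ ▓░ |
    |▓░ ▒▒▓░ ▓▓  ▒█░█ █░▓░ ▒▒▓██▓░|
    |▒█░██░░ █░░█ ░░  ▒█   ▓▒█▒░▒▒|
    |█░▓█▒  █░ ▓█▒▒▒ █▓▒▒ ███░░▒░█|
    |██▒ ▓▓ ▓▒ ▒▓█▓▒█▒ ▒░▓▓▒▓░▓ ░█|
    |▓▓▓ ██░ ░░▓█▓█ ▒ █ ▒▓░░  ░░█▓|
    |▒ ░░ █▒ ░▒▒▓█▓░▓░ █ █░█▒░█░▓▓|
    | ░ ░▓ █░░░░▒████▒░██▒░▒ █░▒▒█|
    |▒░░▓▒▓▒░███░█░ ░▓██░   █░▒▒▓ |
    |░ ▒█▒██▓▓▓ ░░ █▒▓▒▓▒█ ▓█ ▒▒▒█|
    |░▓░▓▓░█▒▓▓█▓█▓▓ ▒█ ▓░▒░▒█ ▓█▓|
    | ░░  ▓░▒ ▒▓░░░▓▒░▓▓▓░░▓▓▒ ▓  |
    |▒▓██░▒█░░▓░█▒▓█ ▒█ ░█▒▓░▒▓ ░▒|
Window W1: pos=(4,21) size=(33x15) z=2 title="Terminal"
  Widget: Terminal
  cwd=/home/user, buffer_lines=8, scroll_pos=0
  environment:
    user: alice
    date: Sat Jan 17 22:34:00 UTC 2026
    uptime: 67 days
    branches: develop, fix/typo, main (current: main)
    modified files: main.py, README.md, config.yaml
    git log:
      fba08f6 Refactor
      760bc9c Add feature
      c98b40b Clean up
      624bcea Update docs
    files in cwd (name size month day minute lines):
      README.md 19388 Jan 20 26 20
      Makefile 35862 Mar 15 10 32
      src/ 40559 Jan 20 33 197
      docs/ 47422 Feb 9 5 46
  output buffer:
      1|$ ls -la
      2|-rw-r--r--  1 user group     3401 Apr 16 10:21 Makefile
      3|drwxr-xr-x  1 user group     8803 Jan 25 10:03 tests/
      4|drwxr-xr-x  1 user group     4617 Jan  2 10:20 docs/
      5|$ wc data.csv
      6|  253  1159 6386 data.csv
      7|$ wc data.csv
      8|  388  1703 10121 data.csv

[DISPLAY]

      ┃██▒█▒  ░░ ░▒▓ ▓▓▒▓░░░░▓▒░░█░         ┃   
      ┃▓▓░▓░▒ ░▒█▓ ███ ▒░ ▓ ░▓▒█ ▓░         ┃   
      ┃▓░ ▒▒▓░ ▓▓  ▒█░█ █░▓░ ▒▒▓██▓░        ┃   
      ┃▒█░██░░ █░░█ ░░  ▒█   ▓▒█▒░▒▒        ┃   
      ┃█░▓█▒  █░ ▓█▒▒▒ █▓▒▒ ███░░▒░█        ┃   
      ┃██▒ ▓▓ ▓▒ ▒▓█▓▒█▒ ▒░▓▓▒▓░▓ ░█        ┃   
      ┃▓▓▓ ██░ ░░▓█▓█ ▒ █ ▒▓░░  ░░█▓        ┃   
      ┃▒ ░░ █▒ ░▒▒▓█▓░▓░ █ █░█▒░█░▓▓        ┃   
    ┏━━━━━━━━━━━━━━━━━━━━━━━━━━━━━━━┓       ┃   
    ┃ Terminal                      ┃━━━━━━━┛   
    ┠───────────────────────────────┨           
    ┃$ ls -la                       ┃           
    ┃-rw-r--r--  1 user group     34┃           
    ┃drwxr-xr-x  1 user group     88┃           
    ┃drwxr-xr-x  1 user group     46┃           
    ┃$ wc data.csv                  ┃           
    ┃  253  1159 6386 data.csv      ┃           
    ┃$ wc data.csv                  ┃           
    ┃  388  1703 10121 data.csv     ┃           
    ┃$ █                            ┃           
    ┃                               ┃           


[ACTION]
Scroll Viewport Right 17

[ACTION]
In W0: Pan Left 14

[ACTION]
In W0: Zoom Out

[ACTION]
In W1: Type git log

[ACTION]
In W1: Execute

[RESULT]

      ┃██▒█▒  ░░ ░▒▓ ▓▓▒▓░░░░▓▒░░█░         ┃   
      ┃▓▓░▓░▒ ░▒█▓ ███ ▒░ ▓ ░▓▒█ ▓░         ┃   
      ┃▓░ ▒▒▓░ ▓▓  ▒█░█ █░▓░ ▒▒▓██▓░        ┃   
      ┃▒█░██░░ █░░█ ░░  ▒█   ▓▒█▒░▒▒        ┃   
      ┃█░▓█▒  █░ ▓█▒▒▒ █▓▒▒ ███░░▒░█        ┃   
      ┃██▒ ▓▓ ▓▒ ▒▓█▓▒█▒ ▒░▓▓▒▓░▓ ░█        ┃   
      ┃▓▓▓ ██░ ░░▓█▓█ ▒ █ ▒▓░░  ░░█▓        ┃   
      ┃▒ ░░ █▒ ░▒▒▓█▓░▓░ █ █░█▒░█░▓▓        ┃   
    ┏━━━━━━━━━━━━━━━━━━━━━━━━━━━━━━━┓       ┃   
    ┃ Terminal                      ┃━━━━━━━┛   
    ┠───────────────────────────────┨           
    ┃drwxr-xr-x  1 user group     46┃           
    ┃$ wc data.csv                  ┃           
    ┃  253  1159 6386 data.csv      ┃           
    ┃$ wc data.csv                  ┃           
    ┃  388  1703 10121 data.csv     ┃           
    ┃$ git log                      ┃           
    ┃fba08f6 Refactor               ┃           
    ┃760bc9c Add feature            ┃           
    ┃c98b40b Clean up               ┃           
    ┃624bcea Update docs            ┃           


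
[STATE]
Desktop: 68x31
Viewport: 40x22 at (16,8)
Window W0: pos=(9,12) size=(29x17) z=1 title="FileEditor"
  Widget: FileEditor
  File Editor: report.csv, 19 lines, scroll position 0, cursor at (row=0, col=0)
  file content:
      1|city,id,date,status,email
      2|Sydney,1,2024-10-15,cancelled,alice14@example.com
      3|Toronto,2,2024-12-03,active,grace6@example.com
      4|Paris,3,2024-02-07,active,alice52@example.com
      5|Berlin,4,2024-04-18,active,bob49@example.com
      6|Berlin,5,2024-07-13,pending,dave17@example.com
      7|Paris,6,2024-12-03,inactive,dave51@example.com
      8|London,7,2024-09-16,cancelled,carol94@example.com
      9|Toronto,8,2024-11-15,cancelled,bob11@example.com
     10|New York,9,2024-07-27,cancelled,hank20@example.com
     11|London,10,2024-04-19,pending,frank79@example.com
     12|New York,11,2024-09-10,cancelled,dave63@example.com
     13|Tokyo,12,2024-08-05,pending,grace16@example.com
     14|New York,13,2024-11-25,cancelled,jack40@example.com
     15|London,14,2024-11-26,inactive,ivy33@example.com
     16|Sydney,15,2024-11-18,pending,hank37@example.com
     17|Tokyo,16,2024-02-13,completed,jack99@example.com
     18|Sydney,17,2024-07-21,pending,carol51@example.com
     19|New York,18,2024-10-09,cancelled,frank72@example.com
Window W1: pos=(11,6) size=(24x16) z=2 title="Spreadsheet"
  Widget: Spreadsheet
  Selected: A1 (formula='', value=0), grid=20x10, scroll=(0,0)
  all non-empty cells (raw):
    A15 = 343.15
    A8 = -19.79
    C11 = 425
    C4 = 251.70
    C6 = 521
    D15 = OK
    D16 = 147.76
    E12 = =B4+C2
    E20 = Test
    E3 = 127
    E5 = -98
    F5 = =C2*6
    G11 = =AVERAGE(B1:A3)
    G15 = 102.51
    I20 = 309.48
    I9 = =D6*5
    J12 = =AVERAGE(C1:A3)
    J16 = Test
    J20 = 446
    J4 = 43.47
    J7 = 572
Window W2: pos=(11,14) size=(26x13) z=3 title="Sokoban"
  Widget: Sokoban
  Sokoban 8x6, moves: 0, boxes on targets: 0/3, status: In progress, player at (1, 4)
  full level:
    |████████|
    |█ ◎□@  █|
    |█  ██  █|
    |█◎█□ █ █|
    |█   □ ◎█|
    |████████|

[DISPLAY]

──────────────────┨                     
                  ┃                     
   A       B      ┃                     
------------------┃                     
     [0]       0  ┃━━┓                  
       0       0  ┃  ┃                  
━━━━━━━━━━━━━━━━━━━━┓┨                  
oban                ┃┃                  
────────────────────┨┃                  
████                ┃┃                  
@  █                ┃┃                  
█  █                ┃┃                  
 █ █                ┃┃                  
□ ◎█                ┃┃                  
████                ┃┃                  
s: 0  0/3           ┃┃                  
                    ┃┃                  
                    ┃┃                  
━━━━━━━━━━━━━━━━━━━━┛┃                  
12,2024-08-05,pendin▼┃                  
━━━━━━━━━━━━━━━━━━━━━┛                  
                                        


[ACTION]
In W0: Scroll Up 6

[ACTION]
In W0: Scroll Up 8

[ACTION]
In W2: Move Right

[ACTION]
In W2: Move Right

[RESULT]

──────────────────┨                     
                  ┃                     
   A       B      ┃                     
------------------┃                     
     [0]       0  ┃━━┓                  
       0       0  ┃  ┃                  
━━━━━━━━━━━━━━━━━━━━┓┨                  
oban                ┃┃                  
────────────────────┨┃                  
████                ┃┃                  
  @█                ┃┃                  
█  █                ┃┃                  
 █ █                ┃┃                  
□ ◎█                ┃┃                  
████                ┃┃                  
s: 2  0/3           ┃┃                  
                    ┃┃                  
                    ┃┃                  
━━━━━━━━━━━━━━━━━━━━┛┃                  
12,2024-08-05,pendin▼┃                  
━━━━━━━━━━━━━━━━━━━━━┛                  
                                        


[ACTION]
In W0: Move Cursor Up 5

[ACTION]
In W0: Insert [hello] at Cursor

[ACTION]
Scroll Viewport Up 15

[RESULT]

                                        
                                        
                                        
                                        
                                        
                                        
━━━━━━━━━━━━━━━━━━┓                     
eadsheet          ┃                     
──────────────────┨                     
                  ┃                     
   A       B      ┃                     
------------------┃                     
     [0]       0  ┃━━┓                  
       0       0  ┃  ┃                  
━━━━━━━━━━━━━━━━━━━━┓┨                  
oban                ┃┃                  
────────────────────┨┃                  
████                ┃┃                  
  @█                ┃┃                  
█  █                ┃┃                  
 █ █                ┃┃                  
□ ◎█                ┃┃                  


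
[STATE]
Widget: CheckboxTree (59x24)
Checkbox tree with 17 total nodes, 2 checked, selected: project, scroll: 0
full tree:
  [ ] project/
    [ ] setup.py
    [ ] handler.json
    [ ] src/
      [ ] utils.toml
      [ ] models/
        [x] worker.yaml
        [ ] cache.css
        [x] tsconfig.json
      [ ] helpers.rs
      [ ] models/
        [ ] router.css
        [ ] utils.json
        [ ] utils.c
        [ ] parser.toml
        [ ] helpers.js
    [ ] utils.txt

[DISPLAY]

>[-] project/                                              
   [ ] setup.py                                            
   [ ] handler.json                                        
   [-] src/                                                
     [ ] utils.toml                                        
     [-] models/                                           
       [x] worker.yaml                                     
       [ ] cache.css                                       
       [x] tsconfig.json                                   
     [ ] helpers.rs                                        
     [ ] models/                                           
       [ ] router.css                                      
       [ ] utils.json                                      
       [ ] utils.c                                         
       [ ] parser.toml                                     
       [ ] helpers.js                                      
   [ ] utils.txt                                           
                                                           
                                                           
                                                           
                                                           
                                                           
                                                           
                                                           


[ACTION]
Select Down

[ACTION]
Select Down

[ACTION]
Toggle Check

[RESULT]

 [-] project/                                              
   [ ] setup.py                                            
>  [x] handler.json                                        
   [-] src/                                                
     [ ] utils.toml                                        
     [-] models/                                           
       [x] worker.yaml                                     
       [ ] cache.css                                       
       [x] tsconfig.json                                   
     [ ] helpers.rs                                        
     [ ] models/                                           
       [ ] router.css                                      
       [ ] utils.json                                      
       [ ] utils.c                                         
       [ ] parser.toml                                     
       [ ] helpers.js                                      
   [ ] utils.txt                                           
                                                           
                                                           
                                                           
                                                           
                                                           
                                                           
                                                           


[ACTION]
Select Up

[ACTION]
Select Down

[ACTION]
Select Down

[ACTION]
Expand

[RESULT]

 [-] project/                                              
   [ ] setup.py                                            
   [x] handler.json                                        
>  [-] src/                                                
     [ ] utils.toml                                        
     [-] models/                                           
       [x] worker.yaml                                     
       [ ] cache.css                                       
       [x] tsconfig.json                                   
     [ ] helpers.rs                                        
     [ ] models/                                           
       [ ] router.css                                      
       [ ] utils.json                                      
       [ ] utils.c                                         
       [ ] parser.toml                                     
       [ ] helpers.js                                      
   [ ] utils.txt                                           
                                                           
                                                           
                                                           
                                                           
                                                           
                                                           
                                                           


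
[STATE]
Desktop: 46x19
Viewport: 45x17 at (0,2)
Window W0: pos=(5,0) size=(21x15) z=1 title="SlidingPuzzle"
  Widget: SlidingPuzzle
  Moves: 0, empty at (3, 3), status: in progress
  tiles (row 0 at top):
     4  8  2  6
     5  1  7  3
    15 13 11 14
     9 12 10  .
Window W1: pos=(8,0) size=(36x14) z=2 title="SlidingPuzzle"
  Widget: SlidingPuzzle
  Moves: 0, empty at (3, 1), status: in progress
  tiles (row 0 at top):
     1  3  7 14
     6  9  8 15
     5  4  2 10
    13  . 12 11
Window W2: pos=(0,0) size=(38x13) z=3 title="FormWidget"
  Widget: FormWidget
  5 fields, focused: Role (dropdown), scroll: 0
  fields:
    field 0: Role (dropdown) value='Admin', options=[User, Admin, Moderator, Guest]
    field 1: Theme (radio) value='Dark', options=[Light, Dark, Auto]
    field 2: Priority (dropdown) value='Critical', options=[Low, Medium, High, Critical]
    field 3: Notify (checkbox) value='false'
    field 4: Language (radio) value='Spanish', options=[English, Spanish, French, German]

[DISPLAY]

┠────────────────────────────────────┨─────┨ 
┃> Role:       [Admin              ▼]┃     ┃ 
┃  Theme:      ( ) Light  (●) Dark  (┃     ┃ 
┃  Priority:   [Critical           ▼]┃     ┃ 
┃  Notify:     [ ]                   ┃     ┃ 
┃  Language:   ( ) English  (●) Spani┃     ┃ 
┃                                    ┃     ┃ 
┃                                    ┃     ┃ 
┃                                    ┃     ┃ 
┃                                    ┃     ┃ 
┗━━━━━━━━━━━━━━━━━━━━━━━━━━━━━━━━━━━━┛     ┃ 
     ┃  ┗━━━━━━━━━━━━━━━━━━━━━━━━━━━━━━━━━━┛ 
     ┗━━━━━━━━━━━━━━━━━━━┛                   
                                             
                                             
                                             
                                             


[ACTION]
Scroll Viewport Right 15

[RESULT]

────────────────────────────────────┨─────┨  
> Role:       [Admin              ▼]┃     ┃  
  Theme:      ( ) Light  (●) Dark  (┃     ┃  
  Priority:   [Critical           ▼]┃     ┃  
  Notify:     [ ]                   ┃     ┃  
  Language:   ( ) English  (●) Spani┃     ┃  
                                    ┃     ┃  
                                    ┃     ┃  
                                    ┃     ┃  
                                    ┃     ┃  
━━━━━━━━━━━━━━━━━━━━━━━━━━━━━━━━━━━━┛     ┃  
    ┃  ┗━━━━━━━━━━━━━━━━━━━━━━━━━━━━━━━━━━┛  
    ┗━━━━━━━━━━━━━━━━━━━┛                    
                                             
                                             
                                             
                                             


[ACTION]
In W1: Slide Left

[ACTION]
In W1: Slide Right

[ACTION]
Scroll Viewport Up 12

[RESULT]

━━━━━━━━━━━━━━━━━━━━━━━━━━━━━━━━━━━━┓━━━━━┓  
 FormWidget                         ┃     ┃  
────────────────────────────────────┨─────┨  
> Role:       [Admin              ▼]┃     ┃  
  Theme:      ( ) Light  (●) Dark  (┃     ┃  
  Priority:   [Critical           ▼]┃     ┃  
  Notify:     [ ]                   ┃     ┃  
  Language:   ( ) English  (●) Spani┃     ┃  
                                    ┃     ┃  
                                    ┃     ┃  
                                    ┃     ┃  
                                    ┃     ┃  
━━━━━━━━━━━━━━━━━━━━━━━━━━━━━━━━━━━━┛     ┃  
    ┃  ┗━━━━━━━━━━━━━━━━━━━━━━━━━━━━━━━━━━┛  
    ┗━━━━━━━━━━━━━━━━━━━┛                    
                                             
                                             
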